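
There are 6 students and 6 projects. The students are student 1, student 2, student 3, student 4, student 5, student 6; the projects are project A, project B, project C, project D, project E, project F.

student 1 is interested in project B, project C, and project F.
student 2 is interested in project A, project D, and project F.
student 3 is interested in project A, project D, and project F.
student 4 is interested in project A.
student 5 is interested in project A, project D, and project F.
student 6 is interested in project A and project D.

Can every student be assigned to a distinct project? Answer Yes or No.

The set {student 2, student 3, student 4, student 5, student 6} has only 3 neighbours ({project A, project D, project F}), so by Hall's theorem at most 4 of the 6 students can be matched.
Hence no matching covers every student.

No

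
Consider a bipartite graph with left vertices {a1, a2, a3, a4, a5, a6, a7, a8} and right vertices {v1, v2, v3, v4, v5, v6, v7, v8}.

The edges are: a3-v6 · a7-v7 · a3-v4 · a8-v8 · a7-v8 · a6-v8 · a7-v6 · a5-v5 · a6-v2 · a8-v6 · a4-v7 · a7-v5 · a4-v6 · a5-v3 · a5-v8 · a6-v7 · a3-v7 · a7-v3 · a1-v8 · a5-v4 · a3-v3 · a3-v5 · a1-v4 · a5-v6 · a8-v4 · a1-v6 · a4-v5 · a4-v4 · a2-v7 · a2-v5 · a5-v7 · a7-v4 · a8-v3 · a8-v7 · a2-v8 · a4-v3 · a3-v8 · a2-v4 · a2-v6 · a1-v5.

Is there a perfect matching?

No

The set {a1, a2, a3, a4, a5, a7, a8} has only 6 neighbours ({v3, v4, v5, v6, v7, v8}), so by Hall's theorem at most 7 of the 8 left vertices can be matched.
Hence no matching covers every left vertex.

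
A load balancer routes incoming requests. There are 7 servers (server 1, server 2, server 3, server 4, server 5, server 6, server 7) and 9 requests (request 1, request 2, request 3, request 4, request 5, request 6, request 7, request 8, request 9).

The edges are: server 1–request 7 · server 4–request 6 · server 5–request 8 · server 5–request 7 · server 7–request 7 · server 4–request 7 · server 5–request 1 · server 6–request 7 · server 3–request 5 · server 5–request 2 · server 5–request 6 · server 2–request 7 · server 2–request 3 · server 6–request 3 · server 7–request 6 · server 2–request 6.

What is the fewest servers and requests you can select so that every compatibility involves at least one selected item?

5

A maximum matching has 5 edges (e.g. server 1–request 7, server 2–request 3, server 3–request 5, server 4–request 6, server 5–request 2).
By König's theorem the minimum vertex cover has the same size. One such cover is {server 3, server 5, request 3, request 6, request 7}.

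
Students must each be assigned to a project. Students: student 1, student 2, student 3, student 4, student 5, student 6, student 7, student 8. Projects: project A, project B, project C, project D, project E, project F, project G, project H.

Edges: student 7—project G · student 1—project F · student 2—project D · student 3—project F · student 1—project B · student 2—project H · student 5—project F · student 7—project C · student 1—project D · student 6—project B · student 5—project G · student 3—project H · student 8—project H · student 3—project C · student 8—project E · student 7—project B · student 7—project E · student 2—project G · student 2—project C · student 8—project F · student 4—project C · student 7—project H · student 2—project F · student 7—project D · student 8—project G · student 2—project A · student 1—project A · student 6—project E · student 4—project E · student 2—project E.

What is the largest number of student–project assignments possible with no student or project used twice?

8

One maximum matching: student 1-project A, student 2-project H, student 3-project F, student 4-project C, student 5-project G, student 6-project B, student 7-project D, student 8-project E.
This saturates every student, so 8 is the maximum.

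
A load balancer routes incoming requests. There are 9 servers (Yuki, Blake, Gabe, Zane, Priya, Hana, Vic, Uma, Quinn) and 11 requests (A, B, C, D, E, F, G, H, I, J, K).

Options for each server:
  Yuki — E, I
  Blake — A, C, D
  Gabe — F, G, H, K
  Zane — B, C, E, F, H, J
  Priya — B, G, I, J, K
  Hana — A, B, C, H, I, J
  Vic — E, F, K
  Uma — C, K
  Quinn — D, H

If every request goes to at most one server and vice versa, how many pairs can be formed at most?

9

For example, pair Yuki→I, Blake→C, Gabe→F, Zane→J, Priya→G, Hana→A, Vic→E, Uma→K, Quinn→D.
This saturates every server, so 9 is the maximum.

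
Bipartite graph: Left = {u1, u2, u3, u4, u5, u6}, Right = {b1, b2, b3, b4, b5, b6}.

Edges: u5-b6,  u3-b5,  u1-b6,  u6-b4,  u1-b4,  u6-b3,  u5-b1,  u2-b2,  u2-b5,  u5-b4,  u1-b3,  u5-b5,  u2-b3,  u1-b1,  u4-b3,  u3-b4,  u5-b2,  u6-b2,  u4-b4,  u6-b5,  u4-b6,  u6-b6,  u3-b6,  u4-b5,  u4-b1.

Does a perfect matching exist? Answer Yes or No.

Yes

A valid assignment of size 6: u1–b3, u2–b2, u3–b4, u4–b1, u5–b6, u6–b5.
Every left vertex is matched, so this is a perfect matching.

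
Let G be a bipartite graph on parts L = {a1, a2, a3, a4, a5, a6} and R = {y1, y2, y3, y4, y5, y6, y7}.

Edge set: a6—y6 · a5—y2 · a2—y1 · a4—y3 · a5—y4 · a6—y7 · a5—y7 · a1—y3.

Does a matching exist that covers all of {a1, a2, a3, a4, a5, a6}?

The set {a1, a3, a4} has only 1 neighbour ({y3}), so by Hall's theorem at most 4 of the 6 left vertices can be matched.
Hence no matching covers every left vertex.

No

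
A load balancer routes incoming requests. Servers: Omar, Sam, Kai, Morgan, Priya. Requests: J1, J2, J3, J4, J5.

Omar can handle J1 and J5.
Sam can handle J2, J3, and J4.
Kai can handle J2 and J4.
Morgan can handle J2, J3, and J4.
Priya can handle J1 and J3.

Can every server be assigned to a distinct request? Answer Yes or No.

Yes

For example, pair Omar–J5, Sam–J2, Kai–J4, Morgan–J3, Priya–J1.
All 5 servers are covered.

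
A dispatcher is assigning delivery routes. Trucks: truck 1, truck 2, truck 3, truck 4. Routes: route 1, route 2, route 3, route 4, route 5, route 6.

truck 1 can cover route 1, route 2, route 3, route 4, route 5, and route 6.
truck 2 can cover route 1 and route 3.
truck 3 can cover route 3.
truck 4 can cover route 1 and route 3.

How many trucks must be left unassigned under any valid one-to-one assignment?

For example, pair truck 1–route 4, truck 2–route 1, truck 3–route 3.
The set {truck 2, truck 3, truck 4} has only 2 neighbours ({route 1, route 3}), so by Hall's theorem at most 3 of the 4 trucks can be matched.
That matches 3 of the 4, leaving 1 unmatched; no matching can do better.

1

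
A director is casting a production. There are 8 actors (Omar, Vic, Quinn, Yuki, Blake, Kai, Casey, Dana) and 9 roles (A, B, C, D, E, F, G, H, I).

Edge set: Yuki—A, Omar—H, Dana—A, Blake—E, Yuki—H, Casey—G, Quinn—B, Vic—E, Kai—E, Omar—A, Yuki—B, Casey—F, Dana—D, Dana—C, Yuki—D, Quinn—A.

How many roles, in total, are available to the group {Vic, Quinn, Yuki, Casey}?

The union of neighbours of {Vic, Quinn, Yuki, Casey} is {A, B, D, E, F, G, H}, which has 7 elements.
Since |N(S)| = 7 ≥ |S| = 4, Hall's condition holds for this subset.

7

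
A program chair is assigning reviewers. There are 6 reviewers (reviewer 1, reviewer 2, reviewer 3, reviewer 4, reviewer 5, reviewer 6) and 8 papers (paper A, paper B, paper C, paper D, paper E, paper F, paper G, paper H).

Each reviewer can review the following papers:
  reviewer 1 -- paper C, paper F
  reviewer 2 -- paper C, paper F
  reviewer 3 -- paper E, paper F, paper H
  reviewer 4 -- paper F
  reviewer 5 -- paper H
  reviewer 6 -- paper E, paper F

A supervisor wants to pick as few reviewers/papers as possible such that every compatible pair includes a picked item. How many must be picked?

{paper C, paper E, paper F, paper H} is a vertex cover of size 4: every edge has an endpoint in this set.
No smaller cover exists because reviewer 1–paper F, reviewer 2–paper C, reviewer 3–paper E, reviewer 5–paper H is a matching of size 4, and a cover must include an endpoint of each of these disjoint edges (König's theorem).

4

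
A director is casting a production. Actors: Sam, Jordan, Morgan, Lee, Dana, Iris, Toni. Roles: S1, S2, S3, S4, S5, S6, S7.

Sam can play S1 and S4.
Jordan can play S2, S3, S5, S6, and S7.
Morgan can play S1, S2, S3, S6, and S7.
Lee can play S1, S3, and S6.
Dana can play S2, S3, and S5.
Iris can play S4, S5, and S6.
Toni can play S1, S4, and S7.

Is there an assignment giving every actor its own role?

A valid assignment of size 7: Sam-S1, Jordan-S2, Morgan-S7, Lee-S3, Dana-S5, Iris-S6, Toni-S4.
All 7 actors are covered.

Yes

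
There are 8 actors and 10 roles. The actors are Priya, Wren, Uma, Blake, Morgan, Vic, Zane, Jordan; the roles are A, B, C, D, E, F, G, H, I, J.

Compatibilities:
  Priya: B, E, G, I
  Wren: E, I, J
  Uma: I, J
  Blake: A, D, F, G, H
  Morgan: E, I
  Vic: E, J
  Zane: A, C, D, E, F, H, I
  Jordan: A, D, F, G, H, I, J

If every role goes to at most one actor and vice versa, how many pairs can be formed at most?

For example, pair Priya-B, Wren-J, Uma-I, Blake-A, Morgan-E, Zane-H, Jordan-G.
The set {Wren, Uma, Morgan, Vic} has only 3 neighbours ({E, I, J}), so by Hall's theorem at most 7 of the 8 actors can be matched.

7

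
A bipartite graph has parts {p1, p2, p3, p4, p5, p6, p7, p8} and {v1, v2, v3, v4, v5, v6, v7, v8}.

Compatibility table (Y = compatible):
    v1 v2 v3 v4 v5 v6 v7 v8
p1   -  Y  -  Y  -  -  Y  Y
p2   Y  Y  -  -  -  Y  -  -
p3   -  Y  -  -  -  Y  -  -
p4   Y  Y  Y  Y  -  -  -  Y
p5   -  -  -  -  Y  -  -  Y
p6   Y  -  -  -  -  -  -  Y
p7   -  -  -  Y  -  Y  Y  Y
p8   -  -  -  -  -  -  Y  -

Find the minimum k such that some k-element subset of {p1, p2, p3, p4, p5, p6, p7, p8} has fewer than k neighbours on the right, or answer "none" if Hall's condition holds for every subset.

A matching saturating every left vertex exists, for instance p1→v2, p2→v1, p3→v6, p4→v3, p5→v5, p6→v8, p7→v4, p8→v7.
By Hall's marriage theorem, this means |N(S)| ≥ |S| for every subset S, so no violating subset exists.

none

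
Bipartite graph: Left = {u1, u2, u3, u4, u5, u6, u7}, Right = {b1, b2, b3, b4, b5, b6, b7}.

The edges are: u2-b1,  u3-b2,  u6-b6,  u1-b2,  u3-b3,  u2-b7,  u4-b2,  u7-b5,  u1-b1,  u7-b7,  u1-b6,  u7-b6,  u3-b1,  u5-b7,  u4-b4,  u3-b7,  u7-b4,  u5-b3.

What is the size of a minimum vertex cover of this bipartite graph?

A maximum matching has 7 edges (e.g. u1–b2, u2–b1, u3–b7, u4–b4, u5–b3, u6–b6, u7–b5).
By König's theorem the minimum vertex cover has the same size. One such cover is {u1, u2, u3, u4, u5, u6, u7}.

7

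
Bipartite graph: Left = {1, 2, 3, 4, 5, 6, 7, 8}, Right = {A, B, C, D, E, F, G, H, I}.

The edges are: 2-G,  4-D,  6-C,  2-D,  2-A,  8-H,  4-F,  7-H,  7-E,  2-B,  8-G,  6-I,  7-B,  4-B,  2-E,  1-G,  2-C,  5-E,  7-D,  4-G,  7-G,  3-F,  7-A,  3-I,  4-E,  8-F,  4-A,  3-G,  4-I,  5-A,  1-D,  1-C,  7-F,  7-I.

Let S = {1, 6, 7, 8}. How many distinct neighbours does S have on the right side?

The union of neighbours of {1, 6, 7, 8} is {A, B, C, D, E, F, G, H, I}, which has 9 elements.
Since |N(S)| = 9 ≥ |S| = 4, Hall's condition holds for this subset.

9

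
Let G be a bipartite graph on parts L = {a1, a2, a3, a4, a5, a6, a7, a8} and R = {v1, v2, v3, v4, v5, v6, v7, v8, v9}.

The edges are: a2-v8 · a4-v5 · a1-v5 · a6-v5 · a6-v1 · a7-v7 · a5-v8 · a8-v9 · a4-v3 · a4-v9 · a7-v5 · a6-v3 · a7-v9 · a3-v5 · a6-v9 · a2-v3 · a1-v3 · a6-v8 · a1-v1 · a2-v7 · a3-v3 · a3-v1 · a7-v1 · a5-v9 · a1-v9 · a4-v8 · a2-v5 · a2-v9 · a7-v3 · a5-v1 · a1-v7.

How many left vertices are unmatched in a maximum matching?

2

A valid assignment of size 6: a1–v5, a2–v7, a3–v1, a4–v8, a5–v9, a6–v3.
The set {a1, a2, a3, a4, a5, a6, a7, a8} has only 6 neighbours ({v1, v3, v5, v7, v8, v9}), so by Hall's theorem at most 6 of the 8 left vertices can be matched.
That matches 6 of the 8, leaving 2 unmatched; no matching can do better.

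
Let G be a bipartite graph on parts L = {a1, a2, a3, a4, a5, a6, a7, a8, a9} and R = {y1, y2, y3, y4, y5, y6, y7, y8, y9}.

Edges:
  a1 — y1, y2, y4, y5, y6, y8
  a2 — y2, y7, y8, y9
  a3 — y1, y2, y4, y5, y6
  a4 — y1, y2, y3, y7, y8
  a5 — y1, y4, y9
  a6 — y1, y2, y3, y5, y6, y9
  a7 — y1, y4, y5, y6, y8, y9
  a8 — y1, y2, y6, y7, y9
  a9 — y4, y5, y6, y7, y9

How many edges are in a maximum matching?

A valid assignment of size 9: a1–y2, a2–y8, a3–y5, a4–y1, a5–y4, a6–y3, a7–y9, a8–y6, a9–y7.
All 9 left vertices are matched, so no larger matching exists.

9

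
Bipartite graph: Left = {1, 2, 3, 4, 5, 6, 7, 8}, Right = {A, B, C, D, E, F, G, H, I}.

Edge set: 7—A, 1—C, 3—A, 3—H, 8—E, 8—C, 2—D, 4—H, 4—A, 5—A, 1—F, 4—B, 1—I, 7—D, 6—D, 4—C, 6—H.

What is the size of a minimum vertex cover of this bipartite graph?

6

The 6 edges 1–F, 2–D, 3–H, 4–B, 5–A, 8–E form a matching, so any vertex cover needs at least 6 vertices (one per matched edge).
Conversely {1, 4, 8, A, D, H} meets every edge and has exactly 6 vertices, so 6 is optimal.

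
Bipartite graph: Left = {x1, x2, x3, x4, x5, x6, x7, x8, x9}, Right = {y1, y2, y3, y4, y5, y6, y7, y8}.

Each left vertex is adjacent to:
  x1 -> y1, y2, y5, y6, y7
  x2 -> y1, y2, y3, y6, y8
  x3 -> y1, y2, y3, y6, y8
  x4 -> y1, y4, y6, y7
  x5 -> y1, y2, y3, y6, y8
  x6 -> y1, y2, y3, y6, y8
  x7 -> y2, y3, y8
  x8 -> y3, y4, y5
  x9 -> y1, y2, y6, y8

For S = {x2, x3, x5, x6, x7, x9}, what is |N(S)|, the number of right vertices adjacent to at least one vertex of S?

The union of neighbours of {x2, x3, x5, x6, x7, x9} is {y1, y2, y3, y6, y8}, which has 5 elements.
Since |N(S)| = 5 < |S| = 6, Hall's condition fails for this subset.

5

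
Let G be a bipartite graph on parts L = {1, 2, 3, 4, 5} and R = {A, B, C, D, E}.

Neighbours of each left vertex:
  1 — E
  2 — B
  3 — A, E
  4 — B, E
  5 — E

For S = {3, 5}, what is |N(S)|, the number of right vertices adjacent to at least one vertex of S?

The union of neighbours of {3, 5} is {A, E}, which has 2 elements.
Since |N(S)| = 2 ≥ |S| = 2, Hall's condition holds for this subset.

2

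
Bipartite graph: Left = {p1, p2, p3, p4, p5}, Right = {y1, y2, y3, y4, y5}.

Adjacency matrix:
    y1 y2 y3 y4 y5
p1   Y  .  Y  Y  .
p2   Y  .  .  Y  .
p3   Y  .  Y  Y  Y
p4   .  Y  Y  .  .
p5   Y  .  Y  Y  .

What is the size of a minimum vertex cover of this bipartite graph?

5

{p1, p2, p3, p4, p5} is a vertex cover of size 5: every edge has an endpoint in this set.
No smaller cover exists because p1–y1, p2–y4, p3–y5, p4–y2, p5–y3 is a matching of size 5, and a cover must include an endpoint of each of these disjoint edges (König's theorem).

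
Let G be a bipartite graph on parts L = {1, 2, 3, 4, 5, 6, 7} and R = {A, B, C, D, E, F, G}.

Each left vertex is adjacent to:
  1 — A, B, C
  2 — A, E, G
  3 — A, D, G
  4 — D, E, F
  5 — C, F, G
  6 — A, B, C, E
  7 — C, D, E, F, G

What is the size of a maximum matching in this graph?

7

A valid assignment of size 7: 1–C, 2–E, 3–A, 4–D, 5–F, 6–B, 7–G.
This saturates every left vertex, so 7 is the maximum.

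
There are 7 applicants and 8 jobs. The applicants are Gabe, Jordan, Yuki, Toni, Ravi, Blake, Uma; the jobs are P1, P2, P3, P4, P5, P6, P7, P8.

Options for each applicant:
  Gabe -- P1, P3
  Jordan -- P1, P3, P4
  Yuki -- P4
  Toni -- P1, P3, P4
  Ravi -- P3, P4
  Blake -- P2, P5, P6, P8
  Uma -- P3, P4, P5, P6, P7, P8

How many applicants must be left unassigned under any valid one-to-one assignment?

One maximum matching: Gabe–P3, Jordan–P1, Yuki–P4, Blake–P5, Uma–P7.
The set {Gabe, Jordan, Yuki, Toni, Ravi} has only 3 neighbours ({P1, P3, P4}), so by Hall's theorem at most 5 of the 7 applicants can be matched.
That matches 5 of the 7, leaving 2 unmatched; no matching can do better.

2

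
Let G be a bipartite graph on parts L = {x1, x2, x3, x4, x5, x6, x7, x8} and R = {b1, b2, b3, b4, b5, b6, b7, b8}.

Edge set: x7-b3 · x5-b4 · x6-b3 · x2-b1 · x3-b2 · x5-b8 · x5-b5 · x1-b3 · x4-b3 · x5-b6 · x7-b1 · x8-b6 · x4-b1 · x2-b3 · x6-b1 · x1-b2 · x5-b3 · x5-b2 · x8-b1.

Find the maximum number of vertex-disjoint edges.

5

A valid assignment of size 5: x1→b3, x2→b1, x3→b2, x5→b5, x8→b6.
The set {x1, x2, x3, x4, x6, x7} has only 3 neighbours ({b1, b2, b3}), so by Hall's theorem at most 5 of the 8 left vertices can be matched.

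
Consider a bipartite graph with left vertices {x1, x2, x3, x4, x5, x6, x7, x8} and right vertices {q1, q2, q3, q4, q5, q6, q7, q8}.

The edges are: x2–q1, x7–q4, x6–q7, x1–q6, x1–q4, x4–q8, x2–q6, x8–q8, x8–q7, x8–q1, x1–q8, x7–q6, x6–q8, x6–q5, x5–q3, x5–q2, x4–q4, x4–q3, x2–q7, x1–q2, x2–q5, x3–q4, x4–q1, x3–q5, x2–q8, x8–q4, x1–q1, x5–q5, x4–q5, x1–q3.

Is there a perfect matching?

One maximum matching: x1→q1, x2→q6, x3→q5, x4→q3, x5→q2, x6→q7, x7→q4, x8→q8.
All 8 left vertices are covered.

Yes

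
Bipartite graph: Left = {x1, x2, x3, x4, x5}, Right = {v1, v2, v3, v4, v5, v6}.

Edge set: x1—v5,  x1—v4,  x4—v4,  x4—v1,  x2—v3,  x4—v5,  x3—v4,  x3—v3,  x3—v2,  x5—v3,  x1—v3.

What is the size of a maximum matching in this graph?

For example, pair x1–v4, x2–v3, x3–v2, x4–v1.
The set {x2, x5} has only 1 neighbour ({v3}), so by Hall's theorem at most 4 of the 5 left vertices can be matched.

4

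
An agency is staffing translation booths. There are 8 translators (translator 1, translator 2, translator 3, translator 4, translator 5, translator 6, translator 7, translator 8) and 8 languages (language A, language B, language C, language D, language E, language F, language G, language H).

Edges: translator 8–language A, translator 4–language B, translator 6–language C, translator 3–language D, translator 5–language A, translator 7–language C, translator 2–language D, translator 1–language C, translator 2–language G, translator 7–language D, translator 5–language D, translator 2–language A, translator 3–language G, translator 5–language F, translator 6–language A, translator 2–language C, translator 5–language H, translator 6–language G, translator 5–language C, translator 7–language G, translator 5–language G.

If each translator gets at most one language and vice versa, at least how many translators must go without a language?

2

One maximum matching: translator 1-language C, translator 2-language D, translator 3-language G, translator 4-language B, translator 5-language F, translator 6-language A.
The set {translator 1, translator 2, translator 3, translator 6, translator 7, translator 8} has only 4 neighbours ({language A, language C, language D, language G}), so by Hall's theorem at most 6 of the 8 translators can be matched.
That matches 6 of the 8, leaving 2 unmatched; no matching can do better.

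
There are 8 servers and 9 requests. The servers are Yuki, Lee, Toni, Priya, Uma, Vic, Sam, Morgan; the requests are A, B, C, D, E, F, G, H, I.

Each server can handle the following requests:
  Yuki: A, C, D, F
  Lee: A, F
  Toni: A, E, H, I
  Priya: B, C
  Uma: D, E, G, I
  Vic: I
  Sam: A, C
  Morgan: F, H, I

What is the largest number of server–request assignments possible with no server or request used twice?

For example, pair Yuki–D, Lee–A, Toni–H, Priya–B, Uma–E, Vic–I, Sam–C, Morgan–F.
This saturates every server, so 8 is the maximum.

8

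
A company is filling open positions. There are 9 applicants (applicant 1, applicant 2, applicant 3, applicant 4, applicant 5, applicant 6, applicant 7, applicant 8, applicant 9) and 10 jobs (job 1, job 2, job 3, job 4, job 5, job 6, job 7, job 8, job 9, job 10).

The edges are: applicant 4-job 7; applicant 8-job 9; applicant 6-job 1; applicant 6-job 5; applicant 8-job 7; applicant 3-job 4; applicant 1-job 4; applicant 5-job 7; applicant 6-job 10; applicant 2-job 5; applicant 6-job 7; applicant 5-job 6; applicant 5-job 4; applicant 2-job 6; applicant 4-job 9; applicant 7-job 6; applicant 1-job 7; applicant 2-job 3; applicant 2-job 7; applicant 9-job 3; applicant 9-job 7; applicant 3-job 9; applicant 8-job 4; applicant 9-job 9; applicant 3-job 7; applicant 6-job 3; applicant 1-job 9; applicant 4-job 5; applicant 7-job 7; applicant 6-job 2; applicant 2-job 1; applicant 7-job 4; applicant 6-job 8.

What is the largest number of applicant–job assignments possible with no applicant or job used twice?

One maximum matching: applicant 1→job 7, applicant 2→job 1, applicant 3→job 9, applicant 4→job 5, applicant 5→job 4, applicant 6→job 8, applicant 7→job 6, applicant 9→job 3.
The set {applicant 1, applicant 3, applicant 5, applicant 7, applicant 8} has only 4 neighbours ({job 4, job 6, job 7, job 9}), so by Hall's theorem at most 8 of the 9 applicants can be matched.

8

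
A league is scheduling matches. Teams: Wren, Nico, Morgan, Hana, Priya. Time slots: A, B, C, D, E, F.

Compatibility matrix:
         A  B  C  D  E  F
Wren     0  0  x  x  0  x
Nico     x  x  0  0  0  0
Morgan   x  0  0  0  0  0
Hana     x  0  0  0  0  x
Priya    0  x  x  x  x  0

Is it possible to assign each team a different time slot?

Yes

One maximum matching: Wren-C, Nico-B, Morgan-A, Hana-F, Priya-E.
All 5 teams are covered.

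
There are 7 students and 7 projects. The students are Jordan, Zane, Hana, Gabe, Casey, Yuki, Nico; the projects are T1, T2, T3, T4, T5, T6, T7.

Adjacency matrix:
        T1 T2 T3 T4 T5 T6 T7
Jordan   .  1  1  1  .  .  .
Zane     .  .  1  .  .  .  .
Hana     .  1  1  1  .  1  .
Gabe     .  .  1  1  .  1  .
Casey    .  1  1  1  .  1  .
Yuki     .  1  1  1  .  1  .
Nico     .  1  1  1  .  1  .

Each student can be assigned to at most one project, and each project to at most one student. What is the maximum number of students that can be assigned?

For example, pair Jordan-T2, Zane-T3, Hana-T4, Gabe-T6.
The set {Jordan, Zane, Hana, Gabe, Casey, Yuki, Nico} has only 4 neighbours ({T2, T3, T4, T6}), so by Hall's theorem at most 4 of the 7 students can be matched.

4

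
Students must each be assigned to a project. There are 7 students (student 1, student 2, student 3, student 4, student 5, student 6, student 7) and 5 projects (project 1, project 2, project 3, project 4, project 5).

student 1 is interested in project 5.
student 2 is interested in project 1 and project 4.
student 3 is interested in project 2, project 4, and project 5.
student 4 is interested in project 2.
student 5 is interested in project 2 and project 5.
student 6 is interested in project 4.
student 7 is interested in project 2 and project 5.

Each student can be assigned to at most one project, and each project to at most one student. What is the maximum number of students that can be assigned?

One maximum matching: student 1→project 5, student 2→project 1, student 3→project 4, student 4→project 2.
The set {student 1, student 3, student 4, student 5, student 6, student 7} has only 3 neighbours ({project 2, project 4, project 5}), so by Hall's theorem at most 4 of the 7 students can be matched.

4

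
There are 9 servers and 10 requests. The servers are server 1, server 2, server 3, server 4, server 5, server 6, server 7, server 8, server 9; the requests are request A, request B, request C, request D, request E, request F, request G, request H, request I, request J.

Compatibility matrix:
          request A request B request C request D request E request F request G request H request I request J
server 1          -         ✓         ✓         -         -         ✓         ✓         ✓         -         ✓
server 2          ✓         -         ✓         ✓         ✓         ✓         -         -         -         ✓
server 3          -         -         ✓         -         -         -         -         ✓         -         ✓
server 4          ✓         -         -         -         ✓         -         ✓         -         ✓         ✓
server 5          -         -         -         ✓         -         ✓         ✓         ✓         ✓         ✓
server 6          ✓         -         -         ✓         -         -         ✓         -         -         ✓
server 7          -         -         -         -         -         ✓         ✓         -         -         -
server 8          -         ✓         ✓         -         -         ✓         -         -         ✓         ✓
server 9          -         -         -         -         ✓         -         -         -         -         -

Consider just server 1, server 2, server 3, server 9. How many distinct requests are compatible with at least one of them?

9

The union of neighbours of {server 1, server 2, server 3, server 9} is {request A, request B, request C, request D, request E, request F, request G, request H, request J}, which has 9 elements.
Since |N(S)| = 9 ≥ |S| = 4, Hall's condition holds for this subset.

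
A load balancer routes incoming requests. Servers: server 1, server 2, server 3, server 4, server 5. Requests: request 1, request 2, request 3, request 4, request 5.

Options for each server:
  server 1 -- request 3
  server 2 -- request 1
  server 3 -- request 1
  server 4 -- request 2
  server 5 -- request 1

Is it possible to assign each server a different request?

No

The set {server 2, server 3, server 5} has only 1 neighbour ({request 1}), so by Hall's theorem at most 3 of the 5 servers can be matched.
Hence no matching covers every server.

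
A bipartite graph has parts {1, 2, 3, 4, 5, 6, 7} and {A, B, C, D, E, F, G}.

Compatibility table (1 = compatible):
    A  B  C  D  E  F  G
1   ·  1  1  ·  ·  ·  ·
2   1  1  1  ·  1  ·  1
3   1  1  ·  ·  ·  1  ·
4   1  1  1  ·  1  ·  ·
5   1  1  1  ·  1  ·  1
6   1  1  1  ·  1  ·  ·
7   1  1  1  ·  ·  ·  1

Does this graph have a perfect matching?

The set {1, 2, 4, 5, 6, 7} has only 5 neighbours ({A, B, C, E, G}), so by Hall's theorem at most 6 of the 7 left vertices can be matched.
Hence no matching covers every left vertex.

No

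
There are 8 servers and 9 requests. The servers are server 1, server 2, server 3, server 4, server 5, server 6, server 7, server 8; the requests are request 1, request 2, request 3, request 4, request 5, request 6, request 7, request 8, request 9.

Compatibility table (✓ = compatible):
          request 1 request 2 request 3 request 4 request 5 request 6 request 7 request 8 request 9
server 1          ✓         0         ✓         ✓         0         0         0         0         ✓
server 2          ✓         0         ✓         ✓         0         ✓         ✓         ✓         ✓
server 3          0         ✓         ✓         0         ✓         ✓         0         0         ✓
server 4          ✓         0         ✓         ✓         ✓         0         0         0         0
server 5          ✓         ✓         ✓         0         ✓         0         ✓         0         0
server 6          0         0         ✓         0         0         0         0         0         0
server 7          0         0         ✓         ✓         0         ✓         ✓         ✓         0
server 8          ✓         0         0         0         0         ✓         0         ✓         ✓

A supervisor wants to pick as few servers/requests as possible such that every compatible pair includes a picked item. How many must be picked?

8

The 8 edges server 1–request 1, server 2–request 7, server 3–request 6, server 4–request 5, server 5–request 2, server 6–request 3, server 7–request 4, server 8–request 9 form a matching, so any vertex cover needs at least 8 vertices (one per matched edge).
Conversely {server 1, server 2, server 3, server 4, server 5, server 6, server 7, server 8} meets every edge and has exactly 8 vertices, so 8 is optimal.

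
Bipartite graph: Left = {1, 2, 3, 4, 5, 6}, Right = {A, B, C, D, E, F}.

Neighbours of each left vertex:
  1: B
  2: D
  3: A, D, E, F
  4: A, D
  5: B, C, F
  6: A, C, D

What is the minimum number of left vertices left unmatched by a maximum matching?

For example, pair 1→B, 2→D, 3→E, 4→A, 5→F, 6→C.
All 6 left vertices are matched, so no larger matching exists.
That matches 6 of the 6, leaving 0 unmatched; no matching can do better.

0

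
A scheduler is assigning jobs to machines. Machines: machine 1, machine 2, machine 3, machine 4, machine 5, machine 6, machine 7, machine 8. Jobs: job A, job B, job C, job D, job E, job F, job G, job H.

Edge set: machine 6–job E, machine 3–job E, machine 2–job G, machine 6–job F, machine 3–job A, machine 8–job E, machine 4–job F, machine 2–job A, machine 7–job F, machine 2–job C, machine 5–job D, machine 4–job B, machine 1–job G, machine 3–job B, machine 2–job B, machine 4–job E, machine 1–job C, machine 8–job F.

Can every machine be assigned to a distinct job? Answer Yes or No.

No

The set {machine 6, machine 7, machine 8} has only 2 neighbours ({job E, job F}), so by Hall's theorem at most 7 of the 8 machines can be matched.
Hence no matching covers every machine.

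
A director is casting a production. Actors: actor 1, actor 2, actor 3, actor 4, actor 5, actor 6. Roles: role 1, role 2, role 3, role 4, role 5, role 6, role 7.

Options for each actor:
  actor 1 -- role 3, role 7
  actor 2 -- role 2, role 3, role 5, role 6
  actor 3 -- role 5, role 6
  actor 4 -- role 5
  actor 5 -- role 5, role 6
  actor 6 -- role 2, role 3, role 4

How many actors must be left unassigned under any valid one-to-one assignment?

For example, pair actor 1–role 7, actor 2–role 2, actor 3–role 6, actor 4–role 5, actor 6–role 3.
The set {actor 3, actor 4, actor 5} has only 2 neighbours ({role 5, role 6}), so by Hall's theorem at most 5 of the 6 actors can be matched.
That matches 5 of the 6, leaving 1 unmatched; no matching can do better.

1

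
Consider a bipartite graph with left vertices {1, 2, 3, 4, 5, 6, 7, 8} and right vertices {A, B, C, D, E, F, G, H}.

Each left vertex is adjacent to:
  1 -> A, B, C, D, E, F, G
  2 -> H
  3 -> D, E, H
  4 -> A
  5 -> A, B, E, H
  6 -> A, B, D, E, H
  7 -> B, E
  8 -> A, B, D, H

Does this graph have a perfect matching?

The set {2, 3, 4, 5, 6, 7, 8} has only 5 neighbours ({A, B, D, E, H}), so by Hall's theorem at most 6 of the 8 left vertices can be matched.
Hence no matching covers every left vertex.

No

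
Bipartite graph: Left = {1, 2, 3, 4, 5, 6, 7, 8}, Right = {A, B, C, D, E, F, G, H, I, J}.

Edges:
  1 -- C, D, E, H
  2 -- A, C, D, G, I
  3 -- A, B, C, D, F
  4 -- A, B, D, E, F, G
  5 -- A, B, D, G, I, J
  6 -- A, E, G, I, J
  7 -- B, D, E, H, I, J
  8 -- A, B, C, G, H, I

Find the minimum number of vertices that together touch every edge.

The 8 edges 1–C, 2–D, 3–F, 4–A, 5–B, 6–J, 7–E, 8–G form a matching, so any vertex cover needs at least 8 vertices (one per matched edge).
Conversely {1, 2, 3, 4, 5, 6, 7, 8} meets every edge and has exactly 8 vertices, so 8 is optimal.

8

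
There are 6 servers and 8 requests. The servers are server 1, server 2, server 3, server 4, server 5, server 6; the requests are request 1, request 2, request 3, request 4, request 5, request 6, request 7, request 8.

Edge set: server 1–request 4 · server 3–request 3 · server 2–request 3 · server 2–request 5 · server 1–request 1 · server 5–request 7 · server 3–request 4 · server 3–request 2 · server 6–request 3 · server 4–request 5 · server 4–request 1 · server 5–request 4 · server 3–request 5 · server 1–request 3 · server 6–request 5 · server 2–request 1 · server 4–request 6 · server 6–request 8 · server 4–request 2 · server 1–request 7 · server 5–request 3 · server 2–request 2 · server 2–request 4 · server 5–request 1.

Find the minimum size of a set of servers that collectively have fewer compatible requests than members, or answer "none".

A matching saturating every server exists, for instance server 1→request 7, server 2→request 2, server 3→request 4, server 4→request 6, server 5→request 3, server 6→request 5.
By Hall's marriage theorem, this means |N(S)| ≥ |S| for every subset S, so no violating subset exists.

none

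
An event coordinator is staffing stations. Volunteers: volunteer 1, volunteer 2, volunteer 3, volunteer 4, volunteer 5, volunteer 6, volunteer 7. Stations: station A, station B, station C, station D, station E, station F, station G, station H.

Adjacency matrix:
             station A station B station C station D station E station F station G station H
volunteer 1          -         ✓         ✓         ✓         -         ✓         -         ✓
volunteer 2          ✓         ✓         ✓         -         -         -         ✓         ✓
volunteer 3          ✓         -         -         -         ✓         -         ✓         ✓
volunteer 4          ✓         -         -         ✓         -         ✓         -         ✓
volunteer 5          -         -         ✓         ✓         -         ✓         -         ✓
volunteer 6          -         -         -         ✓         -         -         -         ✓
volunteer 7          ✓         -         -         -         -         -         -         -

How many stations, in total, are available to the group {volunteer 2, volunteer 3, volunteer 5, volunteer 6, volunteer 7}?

The union of neighbours of {volunteer 2, volunteer 3, volunteer 5, volunteer 6, volunteer 7} is {station A, station B, station C, station D, station E, station F, station G, station H}, which has 8 elements.
Since |N(S)| = 8 ≥ |S| = 5, Hall's condition holds for this subset.

8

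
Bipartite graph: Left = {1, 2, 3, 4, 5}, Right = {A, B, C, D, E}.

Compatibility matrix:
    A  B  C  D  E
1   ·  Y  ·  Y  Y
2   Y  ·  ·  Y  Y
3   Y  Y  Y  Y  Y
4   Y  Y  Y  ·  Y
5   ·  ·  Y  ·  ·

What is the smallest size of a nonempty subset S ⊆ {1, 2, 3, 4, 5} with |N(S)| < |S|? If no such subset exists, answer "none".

A matching saturating every left vertex exists, for instance 1→E, 2→D, 3→A, 4→B, 5→C.
By Hall's marriage theorem, this means |N(S)| ≥ |S| for every subset S, so no violating subset exists.

none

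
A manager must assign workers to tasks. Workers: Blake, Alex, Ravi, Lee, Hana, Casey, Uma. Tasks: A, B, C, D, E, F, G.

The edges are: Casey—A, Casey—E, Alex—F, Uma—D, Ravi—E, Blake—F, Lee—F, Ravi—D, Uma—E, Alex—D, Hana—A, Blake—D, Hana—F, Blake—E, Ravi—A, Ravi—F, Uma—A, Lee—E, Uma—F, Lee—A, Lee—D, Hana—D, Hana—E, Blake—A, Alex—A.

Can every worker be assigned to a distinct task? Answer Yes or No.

No

The set {Blake, Alex, Ravi, Lee, Hana, Casey, Uma} has only 4 neighbours ({A, D, E, F}), so by Hall's theorem at most 4 of the 7 workers can be matched.
Hence no matching covers every worker.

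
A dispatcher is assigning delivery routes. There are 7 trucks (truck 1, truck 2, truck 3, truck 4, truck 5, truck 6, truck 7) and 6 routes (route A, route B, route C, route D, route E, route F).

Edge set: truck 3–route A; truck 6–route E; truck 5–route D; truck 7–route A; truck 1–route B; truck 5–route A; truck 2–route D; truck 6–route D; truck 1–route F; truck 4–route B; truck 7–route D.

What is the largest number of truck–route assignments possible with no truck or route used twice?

For example, pair truck 1-route F, truck 2-route D, truck 3-route A, truck 4-route B, truck 6-route E.
The set {truck 2, truck 3, truck 5, truck 7} has only 2 neighbours ({route A, route D}), so by Hall's theorem at most 5 of the 7 trucks can be matched.

5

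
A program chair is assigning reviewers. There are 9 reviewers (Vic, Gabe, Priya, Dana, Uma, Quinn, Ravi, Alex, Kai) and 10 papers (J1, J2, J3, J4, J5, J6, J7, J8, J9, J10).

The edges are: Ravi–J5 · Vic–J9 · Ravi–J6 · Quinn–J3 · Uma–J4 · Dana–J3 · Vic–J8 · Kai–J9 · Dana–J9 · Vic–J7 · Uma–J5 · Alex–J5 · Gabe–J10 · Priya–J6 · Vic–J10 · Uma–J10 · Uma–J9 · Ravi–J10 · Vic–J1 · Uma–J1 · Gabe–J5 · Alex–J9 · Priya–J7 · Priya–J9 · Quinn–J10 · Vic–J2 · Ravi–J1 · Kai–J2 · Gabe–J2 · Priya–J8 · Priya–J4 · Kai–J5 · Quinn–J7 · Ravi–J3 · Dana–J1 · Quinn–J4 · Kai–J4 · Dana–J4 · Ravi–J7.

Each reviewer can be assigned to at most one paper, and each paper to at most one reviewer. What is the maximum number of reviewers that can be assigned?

For example, pair Vic-J2, Gabe-J10, Priya-J6, Dana-J4, Uma-J1, Quinn-J3, Ravi-J7, Alex-J5, Kai-J9.
All 9 reviewers are matched, so no larger matching exists.

9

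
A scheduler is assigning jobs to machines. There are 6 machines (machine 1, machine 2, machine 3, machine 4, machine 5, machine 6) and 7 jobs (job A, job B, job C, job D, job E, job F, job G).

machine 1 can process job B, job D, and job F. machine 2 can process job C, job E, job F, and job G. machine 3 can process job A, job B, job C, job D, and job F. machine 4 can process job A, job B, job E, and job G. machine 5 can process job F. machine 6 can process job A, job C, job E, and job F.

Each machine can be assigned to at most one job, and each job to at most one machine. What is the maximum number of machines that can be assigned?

6

One maximum matching: machine 1-job B, machine 2-job E, machine 3-job D, machine 4-job G, machine 5-job F, machine 6-job A.
All 6 machines are matched, so no larger matching exists.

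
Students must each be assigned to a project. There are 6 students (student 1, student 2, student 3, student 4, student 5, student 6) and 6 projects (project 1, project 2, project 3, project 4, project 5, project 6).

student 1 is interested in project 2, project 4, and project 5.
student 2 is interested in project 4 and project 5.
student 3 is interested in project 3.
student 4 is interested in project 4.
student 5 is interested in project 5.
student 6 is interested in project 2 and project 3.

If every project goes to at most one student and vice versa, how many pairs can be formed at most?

One maximum matching: student 1–project 2, student 2–project 5, student 3–project 3, student 4–project 4.
The set {student 1, student 2, student 3, student 4, student 5, student 6} has only 4 neighbours ({project 2, project 3, project 4, project 5}), so by Hall's theorem at most 4 of the 6 students can be matched.

4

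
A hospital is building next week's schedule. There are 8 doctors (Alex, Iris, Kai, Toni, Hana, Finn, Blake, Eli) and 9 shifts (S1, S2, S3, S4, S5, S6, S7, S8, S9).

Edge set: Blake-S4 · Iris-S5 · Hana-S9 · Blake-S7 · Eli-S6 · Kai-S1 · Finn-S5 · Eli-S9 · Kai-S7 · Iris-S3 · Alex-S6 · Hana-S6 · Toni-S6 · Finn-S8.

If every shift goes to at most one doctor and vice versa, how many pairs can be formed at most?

For example, pair Alex–S6, Iris–S3, Kai–S7, Hana–S9, Finn–S8, Blake–S4.
The set {Alex, Toni, Hana, Eli} has only 2 neighbours ({S6, S9}), so by Hall's theorem at most 6 of the 8 doctors can be matched.

6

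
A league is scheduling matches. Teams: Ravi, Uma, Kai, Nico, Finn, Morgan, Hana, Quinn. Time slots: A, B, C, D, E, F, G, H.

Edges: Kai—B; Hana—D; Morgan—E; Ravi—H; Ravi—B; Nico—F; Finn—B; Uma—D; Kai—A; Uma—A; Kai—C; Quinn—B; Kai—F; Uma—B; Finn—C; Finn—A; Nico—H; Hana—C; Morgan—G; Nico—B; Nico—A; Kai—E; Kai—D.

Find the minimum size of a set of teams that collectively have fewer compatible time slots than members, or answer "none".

A matching saturating every team exists, for instance Ravi→H, Uma→A, Kai→E, Nico→F, Finn→C, Morgan→G, Hana→D, Quinn→B.
By Hall's marriage theorem, this means |N(S)| ≥ |S| for every subset S, so no violating subset exists.

none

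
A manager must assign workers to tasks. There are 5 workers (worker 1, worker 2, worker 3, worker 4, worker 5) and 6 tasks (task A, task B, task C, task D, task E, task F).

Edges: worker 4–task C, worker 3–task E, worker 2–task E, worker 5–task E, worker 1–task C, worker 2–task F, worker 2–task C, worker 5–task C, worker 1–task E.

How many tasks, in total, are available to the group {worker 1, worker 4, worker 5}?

The union of neighbours of {worker 1, worker 4, worker 5} is {task C, task E}, which has 2 elements.
Since |N(S)| = 2 < |S| = 3, Hall's condition fails for this subset.

2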